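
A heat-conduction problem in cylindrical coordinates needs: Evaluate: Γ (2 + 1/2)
Γ(n+1/2) = (2n)!√π/(4^n·n!)
= 24√π/(16·2) = (3/4)·√π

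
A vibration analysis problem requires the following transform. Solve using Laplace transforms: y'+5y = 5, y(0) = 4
Take L of both sides: sY(s) - 4 + 5Y(s) = 5/s
Y(s)(s + 5) = 5/s + 4
Y(s) = 5/(s(s + 5)) + 4/(s + 5)
Partial fractions: 5/(s(s + 5)) = 1/s - 1/(s + 5)
So Y(s) = 1/s + 3/(s + 5)
Inverse transform (L^(-1){1/s} = 1, L^(-1){1/(s + 5)} = e^(-5t)):

Answer: y(t) = 1 + 3·e^(-5t)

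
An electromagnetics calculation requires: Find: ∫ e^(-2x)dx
Since d/dx[e^(-2x)] = -2e^(-2x), we get -1/2 e^(-2x) + C

Answer: (-1/2)e^(-2x) + C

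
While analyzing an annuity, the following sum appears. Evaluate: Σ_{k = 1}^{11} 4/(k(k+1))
Partial fractions: 4/(k(k + 1))=4/k - 4/(k + 1)
Telescoping sum: 4(1 - 1/12)=4·11/12

Answer: 11/3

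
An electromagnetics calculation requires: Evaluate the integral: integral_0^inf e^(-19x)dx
integral_0^inf e^(-19x) dx = [-1/19 * e^(-19x)]_0^inf
= 0 - (-1/19) = 1/19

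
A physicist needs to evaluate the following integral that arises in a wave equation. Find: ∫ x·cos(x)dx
By parts: u = x, dv = cos(x) dx
du = dx, v = sin(x)
= x·sin(x)+cos(x)+C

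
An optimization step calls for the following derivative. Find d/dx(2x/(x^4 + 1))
Quotient rule: (f/g)'=(f'g - fg')/g²
f=2x, f'=2
g=x^4 + 1, g'=4x^3

Answer: (2·(x^4 + 1) - 8x^4)/(x^4 + 1)²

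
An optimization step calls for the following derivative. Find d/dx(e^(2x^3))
Chain rule: d/dx[e^u] = e^u · u' where u = 2x^3
u' = 6x^2

Answer: 6x^2·e^(2x^3)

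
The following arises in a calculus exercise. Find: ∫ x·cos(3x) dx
By parts: u = x, dv = cos(3x) dx
du = dx, v = sin(3x)/3
= x·sin(3x)/3 + cos(3x)/3² + C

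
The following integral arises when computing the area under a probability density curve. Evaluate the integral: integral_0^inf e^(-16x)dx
integral_0^inf e^(-16x) dx = [-1/16*e^(-16x)]_0^inf
= 0 - (-1/16) = 1/16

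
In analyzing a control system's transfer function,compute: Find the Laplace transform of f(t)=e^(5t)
L{e^(at)} = 1/(s-a)
L{e^(5t)} = 1/(s-5)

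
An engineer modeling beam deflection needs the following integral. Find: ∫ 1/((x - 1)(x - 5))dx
Partial fractions: 1/((x-1)(x-5)) = A/(x-1) + B/(x-5)
A = -1/4, B = 1/4
∫ [-1/4· 1/(x-1) + 1/4· 1/(x-5)] dx
= (1/4)[ln|x-5| - ln|x-1|] + C

Answer: (1/4)·ln|(x-5)/(x-1)| + C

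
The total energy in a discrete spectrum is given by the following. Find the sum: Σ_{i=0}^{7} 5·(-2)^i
Geometric series: S=a(1 - r^n)/(1 - r)
a=5, r=-2, n=8
S=5(1-256)/3=-425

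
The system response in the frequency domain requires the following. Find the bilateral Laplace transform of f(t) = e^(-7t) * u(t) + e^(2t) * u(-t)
For e^(-7t)*u(t): L = 1/(s+7), Re(s) > -7
For e^(2t)*u(-t): L = -1/(s-2), Re(s) < 2
Combined: F(s) = 1/(s+7)-1/(s-2), -7 < Re(s) < 2

Answer: 1/(s+7)-1/(s-2), ROC: -7 < Re(s) < 2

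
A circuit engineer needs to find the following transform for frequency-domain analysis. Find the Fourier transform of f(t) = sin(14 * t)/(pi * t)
sin(W * t)/(pi * t)=(W/pi) * sinc(W * t/pi) is the impulse response of the ideal low-pass filter with cutoff W (here W=14).
Its Fourier transform is a rectangular function:
F(omega)=1 for |omega| < 14, 0 otherwise

Answer: rect(omega/28) [i.e., 1 for |omega| < 14, 0 otherwise]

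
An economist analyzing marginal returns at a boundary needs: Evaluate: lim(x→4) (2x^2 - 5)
Polynomial is continuous, so substitute x = 4:
2·4^2-5 = 27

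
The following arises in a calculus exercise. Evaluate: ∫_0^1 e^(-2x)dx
Antiderivative: (1/(-2))e^(-2x)
Evaluate: (1/(-2))(e^-2 - 1)

Answer: (e^-2 - 1)/(-2)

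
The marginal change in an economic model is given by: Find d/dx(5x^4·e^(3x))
Product rule: (fg)'=f'g + fg'
f=5x^4, f'=20x^3
g=e^(3x), g'=3·e^(3x)

Answer: 20x^3·e^(3x) + 15x^4·e^(3x)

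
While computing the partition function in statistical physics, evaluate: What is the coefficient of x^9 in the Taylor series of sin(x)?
sin(x)=Σ (-1)^k x^(2k + 1)/(2k + 1)!
For x^9: (-1)^4/9!=1/362880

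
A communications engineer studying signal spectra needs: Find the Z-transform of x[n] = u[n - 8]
Using the time-shift property: Z{u[n-8]}=z^(-8)*z/(z-1)
=z^(-7)/(z-1)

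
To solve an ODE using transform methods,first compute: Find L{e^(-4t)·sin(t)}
First shifting: L{e^(at)f(t)}=F(s-a)
L{sin(t)}=1/(s² + 1)
Shift: 1/((s + 4)² + 1)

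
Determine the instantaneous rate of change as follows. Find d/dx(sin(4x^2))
Chain rule: d/dx[sin(u)]=cos(u)·u' where u=4x^2
u'=8x

Answer: 8x·cos(4x^2)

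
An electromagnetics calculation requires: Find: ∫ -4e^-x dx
Since d/dx[e^-x] = - e^-x, we get 4e^-x + C

Answer: 4e^-x + C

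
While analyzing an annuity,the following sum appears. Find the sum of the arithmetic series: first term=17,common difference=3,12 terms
Last term: a_n=17+(12-1)·3=50
Sum=n(a_1+a_n)/2=12(17+50)/2=402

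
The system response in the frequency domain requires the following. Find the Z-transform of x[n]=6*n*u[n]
Z{n * u[n]}=z/(z-1)^2
By linearity: Z{6 * n * u[n]}=6z/(z-1)^2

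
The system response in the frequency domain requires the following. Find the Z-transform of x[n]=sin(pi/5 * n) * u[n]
Z{sin(w0 * n) * u[n]} = z * sin(w0)/(z^2-2z * cos(w0)+1)
With w0 = pi/5: X(z) = z * sin(pi/5)/(z^2-2z * cos(pi/5)+1)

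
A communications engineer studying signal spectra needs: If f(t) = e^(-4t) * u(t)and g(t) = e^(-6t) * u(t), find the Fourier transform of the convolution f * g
By the convolution theorem: F{f * g}=F(omega) * G(omega)
F(omega)=1/(4 + j * omega), G(omega)=1/(6 + j * omega)
F{f * g}=1/((4 + j * omega)(6 + j * omega))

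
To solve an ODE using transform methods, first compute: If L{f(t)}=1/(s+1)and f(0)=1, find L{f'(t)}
L{f'(t)} = s·F(s) - f(0) = s/(s + 1) - 1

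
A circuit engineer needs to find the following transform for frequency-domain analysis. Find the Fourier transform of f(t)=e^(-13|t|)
Using the standard pair: F{e^(-a|t|)}=2a/(a^2+omega^2)
With a=13: F(omega)=26/(169+omega^2)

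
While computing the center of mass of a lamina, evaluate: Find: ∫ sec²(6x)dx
Since d/dx[tan(6x)] = 6sec²(6x), integral = tan(6x)/6+C

Answer: (1/6)tan(6x)+C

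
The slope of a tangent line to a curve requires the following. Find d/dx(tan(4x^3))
Chain rule: d/dx[tan(u)] = sec²(u)·u' where u = 4x^3
u' = 12x^2

Answer: 12x^2·sec²(4x^3)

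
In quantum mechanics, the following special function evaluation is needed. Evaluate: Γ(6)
Γ(n)=(n-1)! for positive integers
Γ(6)=5!=120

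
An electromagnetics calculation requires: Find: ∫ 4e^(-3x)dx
Since d/dx[e^(-3x)]=-3e^(-3x), we get -4/3 e^(-3x)+C

Answer: (-4/3)e^(-3x)+C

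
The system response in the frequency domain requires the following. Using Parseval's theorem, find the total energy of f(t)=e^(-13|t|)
Parseval's theorem: E=integral |f(t)|^2 dt=(1/2pi) integral |F(omega)|^2 domega
E=integral_{-inf}^{inf} e^(-26|t|) dt=2*integral_0^inf e^(-26t) dt=2/(2*13)=1/13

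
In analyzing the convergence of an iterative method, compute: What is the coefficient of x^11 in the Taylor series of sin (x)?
sin(x)=Σ (-1)^k x^(2k+1)/(2k+1)!
For x^11: (-1)^5/11!=-1/39916800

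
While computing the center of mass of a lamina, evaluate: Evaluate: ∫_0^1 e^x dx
Antiderivative: e^x
Evaluate: (e^1 - 1)

Answer: e^1 - 1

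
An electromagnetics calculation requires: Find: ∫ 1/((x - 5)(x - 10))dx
Partial fractions: 1/((x-5)(x-10))=A/(x-5) + B/(x-10)
A=-1/5, B=1/5
∫ [-1/5· 1/(x-5) + 1/5· 1/(x-10)] dx
=(1/5)[ln|x-10| - ln|x-5|] + C

Answer: (1/5)·ln|(x-10)/(x-5)| + C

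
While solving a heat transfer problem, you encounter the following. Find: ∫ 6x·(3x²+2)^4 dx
Let u = 3x²+2, du = 6x dx
∫ u^4 du = u^5/5+C

Answer: (3x²+2)^5/5+C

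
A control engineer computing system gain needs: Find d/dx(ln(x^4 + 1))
Chain rule: d/dx[ln(u)]=u'/u where u=x^4+1
u'=4x^3

Answer: (4x^3)/(x^4+1)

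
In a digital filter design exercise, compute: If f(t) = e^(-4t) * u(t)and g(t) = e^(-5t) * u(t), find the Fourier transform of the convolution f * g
By the convolution theorem: F{f*g} = F(omega)*G(omega)
F(omega) = 1/(4 + j*omega), G(omega) = 1/(5 + j*omega)
F{f*g} = 1/((4 + j*omega)(5 + j*omega))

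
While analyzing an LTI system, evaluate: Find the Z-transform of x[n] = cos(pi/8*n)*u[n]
Z{cos(w0 * n) * u[n]} = z(z - cos(w0))/(z^2-2z * cos(w0)+1)
With w0 = pi/8: X(z) = z(z - cos(pi/8))/(z^2-2z * cos(pi/8)+1)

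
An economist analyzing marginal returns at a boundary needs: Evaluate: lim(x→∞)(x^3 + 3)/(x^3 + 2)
Divide numerator and denominator by x^3:
lim (1 + 3/x^3)/(1 + 2/x^3)=1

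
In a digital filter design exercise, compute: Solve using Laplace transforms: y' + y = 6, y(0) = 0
Take L of both sides: sY(s) - 0 + Y(s)=6/s
Y(s)(s + 1)=6/s + 0
Y(s)=6/(s(s + 1)) + 0/(s + 1)
Partial fractions: 6/(s(s + 1))=6/s - 6/(s + 1)
So Y(s)=6/s - 6/(s + 1)
Inverse transform (L^(-1){1/s}=1, L^(-1){1/(s + 1)}=e^(-t)):

Answer: y(t)=6 - 6·e^(-t)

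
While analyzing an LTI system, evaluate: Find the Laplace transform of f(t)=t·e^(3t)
L{t·e^(at)}=1/(s-a)²
L{t·e^(3t)}=1/(s-3)²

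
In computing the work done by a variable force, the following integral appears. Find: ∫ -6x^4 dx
Using power rule: ∫ -6x^4 dx=-6/5 x^5+C=(-6/5)x^5+C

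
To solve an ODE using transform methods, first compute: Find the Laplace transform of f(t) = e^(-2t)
L{e^(at)}=1/(s-a)
L{e^(-2t)}=1/(s+2)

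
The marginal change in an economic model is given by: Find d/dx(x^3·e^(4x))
Product rule: (fg)'=f'g+fg'
f=x^3, f'=3x^2
g=e^(4x), g'=4·e^(4x)

Answer: 3x^2·e^(4x)+4x^3·e^(4x)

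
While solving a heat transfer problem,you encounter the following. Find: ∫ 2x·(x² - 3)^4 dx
Let u=x² - 3, du=2x dx
∫ u^4 du=u^5/5+C

Answer: (x² - 3)^5/5+C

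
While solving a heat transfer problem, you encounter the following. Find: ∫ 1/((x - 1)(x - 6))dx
Partial fractions: 1/((x-1)(x-6))=A/(x-1) + B/(x-6)
A=-1/5, B=1/5
∫ [-1/5· 1/(x-1) + 1/5· 1/(x-6)] dx
=(1/5)[ln|x-6| - ln|x-1|] + C

Answer: (1/5)·ln|(x-6)/(x-1)| + C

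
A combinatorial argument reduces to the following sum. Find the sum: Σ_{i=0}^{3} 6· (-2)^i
Geometric series: S=a(1 - r^n)/(1 - r)
a=6, r=-2, n=4
S=6(1-16)/3=-30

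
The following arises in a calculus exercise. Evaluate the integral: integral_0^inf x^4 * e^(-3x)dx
This is a Gamma integral. Substitute u=3x (du=3 dx):
integral_0^inf x^4*e^(-3x) dx=(1/3^5) integral_0^inf u^4*e^(-u) du
=Gamma(5)/3^5=4!/3^5=24/243

Answer: 8/81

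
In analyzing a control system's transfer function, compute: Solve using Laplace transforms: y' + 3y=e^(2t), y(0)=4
Take L: sY - 4+3Y=1/(s-2)
Y(s+3)=1/(s-2)+4
Y=1/((s-2)(s+3))+4/(s+3)
Partial fractions: 1/((s-2)(s+3))=(1/5)/(s-2) - (1/5)/(s+3)
So Y=(1/5)/(s-2)+(19/5)/(s+3)
Inverse Laplace transform (L^(-1){1/(s-2)}=e^(2t), L^(-1){1/(s+3)}=e^(-3t)):

Answer: y(t)=(1/5)·e^(2t)+(19/5)·e^(-3t)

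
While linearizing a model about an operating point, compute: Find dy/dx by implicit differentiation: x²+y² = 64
Differentiate both sides: 2x + 2y·(dy/dx) = 0
Solve: dy/dx = -2x/(2y) = -x/y

Answer: dy/dx = -x/y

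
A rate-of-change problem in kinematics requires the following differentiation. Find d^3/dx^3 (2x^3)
Apply power rule 3 times:
d^1: 6x^2
d^2: 12x
d^3: 12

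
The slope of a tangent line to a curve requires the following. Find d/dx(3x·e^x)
Product rule: (fg)' = f'g + fg'
f = 3x, f' = 3
g = e^x, g' = e^x

Answer: 3·e^x + 3x·e^x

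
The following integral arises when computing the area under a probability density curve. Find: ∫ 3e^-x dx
Since d/dx[e^-x] = - e^-x, we get -3e^-x+C

Answer: -3e^-x+C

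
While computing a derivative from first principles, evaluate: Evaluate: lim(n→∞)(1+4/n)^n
This is the definition of e^4: lim(1+4/n)^n=e^4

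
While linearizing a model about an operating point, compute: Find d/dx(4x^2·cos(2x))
Product rule: (fg)' = f'g+fg'
f = 4x^2, f' = 8x
g = cos(2x), g' = -2·sin(2x)

Answer: 8x·cos(2x)-8x^2·sin(2x)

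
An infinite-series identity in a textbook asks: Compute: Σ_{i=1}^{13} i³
Using formula: Σ i^3=[n(n+1)/2]²=[13·14/2]²=8281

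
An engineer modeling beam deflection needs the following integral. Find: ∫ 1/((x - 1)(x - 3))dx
Partial fractions: 1/((x-1)(x-3))=A/(x-1)+B/(x-3)
A=-1/2, B=1/2
∫ [-1/2· 1/(x-1)+1/2· 1/(x-3)] dx
=(1/2)[ln|x-3| - ln|x-1|]+C

Answer: (1/2)·ln|(x-3)/(x-1)|+C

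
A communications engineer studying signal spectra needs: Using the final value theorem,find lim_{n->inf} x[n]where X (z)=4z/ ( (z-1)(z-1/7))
Final value theorem: lim x[n]=lim_{z->1} (z-1)*X(z)
(z-1)*X(z)=4z/(z-1/7)
As z->1: 4/(1-1/7)=4/(6/7)=14/3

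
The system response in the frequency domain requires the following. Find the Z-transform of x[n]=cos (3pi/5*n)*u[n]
Z{cos(w0*n)*u[n]} = z(z - cos(w0))/(z^2-2z*cos(w0)+1)
With w0 = 3pi/5: X(z) = z(z - cos(3pi/5))/(z^2-2z*cos(3pi/5)+1)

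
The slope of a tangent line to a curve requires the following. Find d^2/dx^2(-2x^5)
Apply power rule 2 times:
d^1: -10x^4
d^2: -40x^3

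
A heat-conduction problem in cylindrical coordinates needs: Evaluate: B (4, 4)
B(x,y) = Γ(x)Γ(y)/Γ(x+y) = (x-1)!(y-1)!/(x+y-1)!
B(4,4) = 3!·3!/7! = 1/140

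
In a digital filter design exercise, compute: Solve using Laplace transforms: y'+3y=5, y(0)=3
Take L of both sides: sY(s)-3+3Y(s) = 5/s
Y(s)(s+3) = 5/s+3
Y(s) = 5/(s(s+3))+3/(s+3)
Partial fractions: 5/(s(s+3)) = (5/3)/s - (5/3)/(s+3)
So Y(s) = (5/3)/s+(4/3)/(s+3)
Inverse transform (L^(-1){1/s} = 1, L^(-1){1/(s+3)} = e^(-3t)):

Answer: y(t) = 5/3+(4/3)·e^(-3t)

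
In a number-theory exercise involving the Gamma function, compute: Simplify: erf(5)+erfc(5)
By definition erfc(x)=1 - erf(x)
erf(5) + erfc(5)=erf(5) + 1 - erf(5)=1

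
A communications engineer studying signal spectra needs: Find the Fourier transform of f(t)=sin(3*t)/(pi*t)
sin(W*t)/(pi*t)=(W/pi)*sinc(W*t/pi) is the impulse response of the ideal low-pass filter with cutoff W (here W=3).
Its Fourier transform is a rectangular function:
F(omega)=1 for |omega| < 3, 0 otherwise

Answer: rect(omega/6) [i.e., 1 for |omega| < 3, 0 otherwise]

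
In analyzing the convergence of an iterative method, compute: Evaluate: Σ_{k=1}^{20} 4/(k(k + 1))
Partial fractions: 4/(k(k + 1)) = 4/k - 4/(k + 1)
Telescoping sum: 4(1 - 1/21) = 4·20/21

Answer: 80/21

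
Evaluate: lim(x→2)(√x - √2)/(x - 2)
Multiply by conjugate (√x+√2)/(√x+√2):
= (x - 2)/((x - 2)(√x+√2)) = 1/(√x+√2)
As x → 2: 1/(2√2)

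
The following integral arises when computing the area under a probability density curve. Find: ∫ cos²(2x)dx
Using identity cos²(u) = (1 + cos(2u))/2:
∫ (1 + cos(4x))/2 dx = x/2 + sin(4x)/8 + C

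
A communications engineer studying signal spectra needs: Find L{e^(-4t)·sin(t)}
First shifting: L{e^(at)f(t)} = F(s-a)
L{sin(t)} = 1/(s² + 1)
Shift: 1/((s + 4)² + 1)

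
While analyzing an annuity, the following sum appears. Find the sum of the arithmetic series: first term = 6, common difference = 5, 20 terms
Last term: a_n=6+(20-1)·5=101
Sum=n(a_1+a_n)/2=20(6+101)/2=1070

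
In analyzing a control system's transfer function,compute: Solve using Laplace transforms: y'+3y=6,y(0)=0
Take L of both sides: sY(s) - 0 + 3Y(s) = 6/s
Y(s)(s + 3) = 6/s + 0
Y(s) = 6/(s(s + 3)) + 0/(s + 3)
Partial fractions: 6/(s(s + 3)) = 2/s - 2/(s + 3)
So Y(s) = 2/s - 2/(s + 3)
Inverse transform (L^(-1){1/s} = 1, L^(-1){1/(s + 3)} = e^(-3t)):

Answer: y(t) = 2 - 2·e^(-3t)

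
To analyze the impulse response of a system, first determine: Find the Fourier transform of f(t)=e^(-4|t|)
Using the standard pair: F{e^(-a|t|)}=2a/(a^2+omega^2)
With a=4: F(omega)=8/(16+omega^2)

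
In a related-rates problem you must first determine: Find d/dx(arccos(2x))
d/dx[arccos(u)] = -u'/√(1-u²), u = 2x, u' = 2

Answer: -2/√(1 - 4x²)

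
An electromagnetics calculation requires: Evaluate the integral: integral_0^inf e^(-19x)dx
integral_0^inf e^(-19x) dx = [-1/19 * e^(-19x)]_0^inf
= 0 - (-1/19) = 1/19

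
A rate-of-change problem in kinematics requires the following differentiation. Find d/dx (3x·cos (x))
Product rule: (fg)'=f'g+fg'
f=3x, f'=3
g=cos(x), g'=-sin(x)

Answer: 3·cos(x)-3x·sin(x)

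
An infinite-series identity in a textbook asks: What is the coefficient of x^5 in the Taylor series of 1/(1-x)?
1/(1-x) = Σ x^n for |x|<1
All coefficients are 1

Answer: 1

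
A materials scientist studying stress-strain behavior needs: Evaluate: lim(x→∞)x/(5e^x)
Apply L'Hôpital 1 times (∞/∞ each time):
Eventually get 1!/(5e^x) → 0

Answer: 0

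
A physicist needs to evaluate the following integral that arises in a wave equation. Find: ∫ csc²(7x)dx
Since d/dx[-cot(7x)]=7csc²(7x), integral=-cot(7x)/7 + C

Answer: (-1/7)cot(7x) + C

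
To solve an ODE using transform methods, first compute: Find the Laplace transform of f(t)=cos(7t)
L{cos(wt)} = s/(s²+w²)
L{cos(7t)} = s/(s²+49)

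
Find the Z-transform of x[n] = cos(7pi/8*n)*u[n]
Z{cos(w0 * n) * u[n]} = z(z - cos(w0))/(z^2-2z * cos(w0)+1)
With w0 = 7pi/8: X(z) = z(z - cos(7pi/8))/(z^2-2z * cos(7pi/8)+1)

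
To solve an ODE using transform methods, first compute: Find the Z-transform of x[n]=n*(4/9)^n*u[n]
Using the property Z{n*a^n*u[n]} = az/(z-a)^2
With a = 4/9: X(z) = (4/9)z/(z - 4/9)^2, |z| > 4/9

Answer: (4/9)z/(z - 4/9)^2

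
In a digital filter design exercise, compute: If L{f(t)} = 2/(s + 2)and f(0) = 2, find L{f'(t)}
L{f'(t)}=s·F(s) - f(0)=2s/(s + 2) - 2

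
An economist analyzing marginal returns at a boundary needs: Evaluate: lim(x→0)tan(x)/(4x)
tan(u) ≈ u for small u:
tan(x)/(4x) ≈ x/(4x) = 1/4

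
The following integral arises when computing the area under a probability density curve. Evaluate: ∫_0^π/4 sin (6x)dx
Antiderivative: -cos(6x)/6
Evaluate at bounds: [-cos(6·π/4)/6] - [-cos(6·0)/6]
=(-(0)+(1))/6=1/6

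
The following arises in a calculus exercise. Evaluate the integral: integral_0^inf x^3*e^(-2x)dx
This is a Gamma integral. Substitute u=2x (du=2 dx):
integral_0^inf x^3*e^(-2x) dx=(1/2^4) integral_0^inf u^3*e^(-u) du
=Gamma(4)/2^4=3!/2^4=6/16

Answer: 3/8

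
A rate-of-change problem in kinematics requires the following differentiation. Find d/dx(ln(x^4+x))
Chain rule: d/dx[ln(u)] = u'/u where u = x^4+x
u' = 4x^3+1

Answer: (4x^3+1)/(x^4+x)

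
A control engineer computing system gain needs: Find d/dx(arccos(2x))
d/dx[arccos(u)]=-u'/√(1-u²), u=2x, u'=2

Answer: -2/√(1-4x²)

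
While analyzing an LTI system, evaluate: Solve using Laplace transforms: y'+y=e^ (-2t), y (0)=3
Take L: sY - 3 + Y=1/(s + 2)
Y(s + 1)=1/(s + 2) + 3
Y=1/((s + 2)(s + 1)) + 3/(s + 1)
Partial fractions: 1/((s + 2)(s + 1))=-1/(s + 2) + 1/(s + 1)
So Y=-1/(s + 2) + 4/(s + 1)
Inverse Laplace transform (L^(-1){1/(s + 2)}=e^(-2t), L^(-1){1/(s + 1)}=e^(-t)):

Answer: y(t)=-1·e^(-2t) + 4·e^(-t)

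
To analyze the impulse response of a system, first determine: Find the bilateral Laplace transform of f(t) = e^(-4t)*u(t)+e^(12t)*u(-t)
For e^(-4t) * u(t): L=1/(s+4), Re(s) > -4
For e^(12t) * u(-t): L=-1/(s-12), Re(s) < 12
Combined: F(s)=1/(s+4)-1/(s-12), -4 < Re(s) < 12

Answer: 1/(s+4)-1/(s-12), ROC: -4 < Re(s) < 12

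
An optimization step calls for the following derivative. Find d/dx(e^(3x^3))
Chain rule: d/dx[e^u] = e^u · u' where u = 3x^3
u' = 9x^2

Answer: 9x^2·e^(3x^3)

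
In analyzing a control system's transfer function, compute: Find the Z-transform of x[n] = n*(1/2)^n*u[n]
Using the property Z{n * a^n * u[n]}=az/(z-a)^2
With a=1/2: X(z)=(1/2)z/(z - 1/2)^2, |z| > 1/2

Answer: (1/2)z/(z - 1/2)^2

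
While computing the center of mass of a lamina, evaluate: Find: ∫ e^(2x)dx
Since d/dx[e^(2x)]=2e^(2x), we get 1/2 e^(2x)+C

Answer: (1/2)e^(2x)+C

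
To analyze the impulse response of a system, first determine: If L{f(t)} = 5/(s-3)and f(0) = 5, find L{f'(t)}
L{f'(t)}=s·F(s) - f(0)=5s/(s-3) - 5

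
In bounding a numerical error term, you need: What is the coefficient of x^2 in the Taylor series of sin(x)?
sin(x) has only odd powers. Coefficient of x^2=0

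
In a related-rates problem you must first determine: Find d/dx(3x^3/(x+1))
Quotient rule: (f/g)'=(f'g - fg')/g²
f=3x^3, f'=9x^2
g=x + 1, g'=1

Answer: (9x^2·(x + 1) - 3x^3)/(x + 1)²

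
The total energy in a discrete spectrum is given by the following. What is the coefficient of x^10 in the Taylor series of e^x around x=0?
Taylor series of e^x=Σ x^n/n!
Coefficient of x^10=1/10!=1/3628800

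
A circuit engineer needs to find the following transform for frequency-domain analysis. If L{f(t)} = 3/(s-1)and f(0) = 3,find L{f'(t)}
L{f'(t)} = s·F(s) - f(0) = 3s/(s-1) - 3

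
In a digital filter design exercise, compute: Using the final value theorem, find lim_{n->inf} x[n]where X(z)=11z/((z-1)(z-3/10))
Final value theorem: lim x[n] = lim_{z->1} (z-1) * X(z)
(z-1) * X(z) = 11z/(z-3/10)
As z->1: 11/(1 - 3/10) = 11/(7/10) = 110/7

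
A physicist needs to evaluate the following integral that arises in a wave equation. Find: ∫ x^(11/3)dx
Power rule: ∫ x^(11/3) dx=x^(14/3)/(14/3)+C

Answer: (3/14)·x^(14/3)+C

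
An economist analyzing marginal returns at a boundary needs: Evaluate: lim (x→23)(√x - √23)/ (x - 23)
Multiply by conjugate (√x + √23)/(√x + √23):
=(x - 23)/((x - 23)(√x + √23))=1/(√x + √23)
As x → 23: 1/(2√23)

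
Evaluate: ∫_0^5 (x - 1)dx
Step 1: Find antiderivative F(x) = (1/2)x^2 - x
Step 2: F(5) - F(0) = 15/2 - (0) = 15/2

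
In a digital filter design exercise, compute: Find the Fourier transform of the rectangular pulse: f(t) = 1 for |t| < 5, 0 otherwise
F(omega) = integral from -5 to 5 of e^(-j * omega * t) dt
= 2 * sin(5 * omega)/omega = 10 * sinc(5 * omega/pi)

Answer: 2 * sin(5 * omega)/omega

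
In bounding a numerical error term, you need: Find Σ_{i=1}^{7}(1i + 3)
=1·Σ i+3·7=1·28+21=49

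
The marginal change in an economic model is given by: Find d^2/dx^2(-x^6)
Apply power rule 2 times:
d^1: -6x^5
d^2: -30x^4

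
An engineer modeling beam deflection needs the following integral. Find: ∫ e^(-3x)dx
Since d/dx[e^(-3x)]=-3e^(-3x), we get -1/3 e^(-3x) + C

Answer: (-1/3)e^(-3x) + C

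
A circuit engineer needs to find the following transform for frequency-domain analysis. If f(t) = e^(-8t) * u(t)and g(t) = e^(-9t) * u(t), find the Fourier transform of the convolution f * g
By the convolution theorem: F{f * g}=F(omega) * G(omega)
F(omega)=1/(8 + j * omega), G(omega)=1/(9 + j * omega)
F{f * g}=1/((8 + j * omega)(9 + j * omega))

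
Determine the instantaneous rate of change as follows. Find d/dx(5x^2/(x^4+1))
Quotient rule: (f/g)' = (f'g - fg')/g²
f = 5x^2, f' = 10x
g = x^4+1, g' = 4x^3

Answer: (10x·(x^4+1)-20x^5)/(x^4+1)²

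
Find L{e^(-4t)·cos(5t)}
First shifting: L{e^(at)f(t)}=F(s-a)
L{cos(5t)}=s/(s² + 25)
Shift: (s + 4)/((s + 4)² + 25)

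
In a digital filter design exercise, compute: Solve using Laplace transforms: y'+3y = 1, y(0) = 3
Take L of both sides: sY(s)-3+3Y(s)=1/s
Y(s)(s+3)=1/s+3
Y(s)=1/(s(s+3))+3/(s+3)
Partial fractions: 1/(s(s+3))=(1/3)/s - (1/3)/(s+3)
So Y(s)=(1/3)/s+(8/3)/(s+3)
Inverse transform (L^(-1){1/s}=1, L^(-1){1/(s+3)}=e^(-3t)):

Answer: y(t)=1/3+(8/3)·e^(-3t)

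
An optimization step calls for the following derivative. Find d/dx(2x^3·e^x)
Product rule: (fg)' = f'g+fg'
f = 2x^3, f' = 6x^2
g = e^x, g' = e^x

Answer: 6x^2·e^x+2x^3·e^x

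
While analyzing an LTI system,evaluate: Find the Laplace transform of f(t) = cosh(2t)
L{cosh(at)}=s/(s²-a²)
L{cosh(2t)}=s/(s²-4)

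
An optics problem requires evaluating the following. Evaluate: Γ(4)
Γ(n)=(n-1)! for positive integers
Γ(4)=3!=6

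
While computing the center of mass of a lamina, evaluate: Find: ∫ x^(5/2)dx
Power rule: ∫ x^(5/2) dx=x^(7/2)/(7/2) + C

Answer: (2/7)·x^(7/2) + C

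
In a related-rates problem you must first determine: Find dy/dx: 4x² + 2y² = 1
Differentiate: 8x + 4y·(dy/dx) = 0
dy/dx = -8x/(4y) = -2·(x/y)

Answer: dy/dx = -2·(x/y)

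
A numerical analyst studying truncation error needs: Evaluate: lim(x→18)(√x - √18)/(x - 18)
Multiply by conjugate (√x+√18)/(√x+√18):
=(x - 18)/((x - 18)(√x+√18))=1/(√x+√18)
As x → 18: 1/(2√18)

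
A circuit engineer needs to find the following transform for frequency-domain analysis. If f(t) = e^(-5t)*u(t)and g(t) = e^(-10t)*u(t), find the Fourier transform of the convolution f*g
By the convolution theorem: F{f * g}=F(omega) * G(omega)
F(omega)=1/(5 + j * omega), G(omega)=1/(10 + j * omega)
F{f * g}=1/((5 + j * omega)(10 + j * omega))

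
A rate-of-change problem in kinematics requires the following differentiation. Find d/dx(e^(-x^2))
Chain rule: d/dx[e^u]=e^u · u' where u=-x^2
u'=-2x

Answer: -2x·e^(-x^2)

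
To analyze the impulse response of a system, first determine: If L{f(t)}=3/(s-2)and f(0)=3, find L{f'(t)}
L{f'(t)} = s·F(s) - f(0) = 3s/(s-2) - 3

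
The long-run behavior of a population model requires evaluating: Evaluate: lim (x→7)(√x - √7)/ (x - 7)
Multiply by conjugate (√x+√7)/(√x+√7):
=(x - 7)/((x - 7)(√x+√7))=1/(√x+√7)
As x → 7: 1/(2√7)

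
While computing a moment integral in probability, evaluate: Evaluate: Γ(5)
Γ(n)=(n-1)! for positive integers
Γ(5)=4!=24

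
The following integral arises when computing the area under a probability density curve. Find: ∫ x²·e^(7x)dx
Integration by parts twice:
First: u = x², dv = e^(7x) dx => x²e^(7x)/7 - (2/7)∫ xe^(7x) dx
Second (∫ xe^(7x) dx): xe^(7x)/7 - e^(7x)/49
Combining: e^(7x)(x²/7-2x/49+2/343)+C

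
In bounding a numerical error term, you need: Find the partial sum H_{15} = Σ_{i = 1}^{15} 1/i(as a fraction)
H_15 = 1 + 1/2 + 1/3 + ... + 1/15
= 1195757/360360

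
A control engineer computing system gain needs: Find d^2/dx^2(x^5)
Apply power rule 2 times:
d^1: 5x^4
d^2: 20x^3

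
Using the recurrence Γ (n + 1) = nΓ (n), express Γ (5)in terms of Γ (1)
Γ(5)=4Γ(4)=4·3Γ(3)=...=4!·Γ(1)=24·Γ(1)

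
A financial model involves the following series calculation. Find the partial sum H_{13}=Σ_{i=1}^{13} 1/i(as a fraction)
H_13=1 + 1/2 + 1/3 + ... + 1/13
=1145993/360360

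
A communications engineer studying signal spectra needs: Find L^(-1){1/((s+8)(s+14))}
Partial fractions: 1/((s+8)(s+14)) = A/(s+8)+B/(s+14)
Cover-up: A = 1/(s+14)|_{s = -8} = 1/6; B = 1/(s+8)|_{s = -14} = -1/6
L^(-1) = (1/6)e^(-8t) - (1/6)e^(-14t)

Answer: (1/6)(e^(-8t) - e^(-14t))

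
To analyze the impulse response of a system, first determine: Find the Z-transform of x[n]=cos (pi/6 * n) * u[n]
Z{cos(w0*n)*u[n]}=z(z - cos(w0))/(z^2-2z*cos(w0)+1)
With w0=pi/6: X(z)=z(z - cos(pi/6))/(z^2-2z*cos(pi/6)+1)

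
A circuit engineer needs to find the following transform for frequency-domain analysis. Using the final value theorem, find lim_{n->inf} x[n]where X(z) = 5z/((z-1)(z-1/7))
Final value theorem: lim x[n] = lim_{z->1} (z-1) * X(z)
(z-1) * X(z) = 5z/(z-1/7)
As z->1: 5/(1 - 1/7) = 5/(6/7) = 35/6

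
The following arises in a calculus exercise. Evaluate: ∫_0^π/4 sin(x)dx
Antiderivative: -cos(x)
Evaluate at bounds: [-cos(1·π/4)/1] - [-cos(1·0)/1]
= (-(√2/2) + (1))/1 = 1 - √2/2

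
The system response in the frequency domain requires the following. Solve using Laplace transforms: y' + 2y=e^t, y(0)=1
Take L: sY - 1 + 2Y=1/(s-1)
Y(s + 2)=1/(s-1) + 1
Y=1/((s-1)(s + 2)) + 1/(s + 2)
Partial fractions: 1/((s-1)(s + 2))=(1/3)/(s-1) - (1/3)/(s + 2)
So Y=(1/3)/(s-1) + (2/3)/(s + 2)
Inverse Laplace transform (L^(-1){1/(s-1)}=e^t, L^(-1){1/(s + 2)}=e^(-2t)):

Answer: y(t)=(1/3)·e^t + (2/3)·e^(-2t)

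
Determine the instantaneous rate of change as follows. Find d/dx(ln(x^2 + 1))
Chain rule: d/dx[ln(u)] = u'/u where u = x^2+1
u' = 2x

Answer: (2x)/(x^2+1)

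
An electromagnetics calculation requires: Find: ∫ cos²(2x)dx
Using identity cos²(u) = (1 + cos(2u))/2:
∫ (1 + cos(4x))/2 dx = x/2 + sin(4x)/8 + C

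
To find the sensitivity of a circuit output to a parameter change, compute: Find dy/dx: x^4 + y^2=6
Differentiate: 4x^3+2y·(dy/dx)=0
dy/dx=-4x^3/(2y)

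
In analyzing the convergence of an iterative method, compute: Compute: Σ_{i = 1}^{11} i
Using formula: Σ i^1 = n(n+1)/2 = 11·12/2 = 66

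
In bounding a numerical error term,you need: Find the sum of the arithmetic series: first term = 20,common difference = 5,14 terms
Last term: a_n = 20+(14-1)·5 = 85
Sum = n(a_1+a_n)/2 = 14(20+85)/2 = 735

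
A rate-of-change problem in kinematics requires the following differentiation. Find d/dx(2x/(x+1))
Quotient rule: (f/g)' = (f'g - fg')/g²
f = 2x, f' = 2
g = x+1, g' = 1

Answer: (2·(x+1)-2x)/(x+1)²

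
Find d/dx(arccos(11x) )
d/dx[arccos(u)] = -u'/√(1-u²), u = 11x, u' = 11

Answer: -11/√(1-121x²)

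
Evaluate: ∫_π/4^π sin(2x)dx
Antiderivative: -cos(2x)/2
Evaluate at bounds: [-cos(2·π)/2] - [-cos(2·π/4)/2]
= (-(1) + (0))/2 = -1/2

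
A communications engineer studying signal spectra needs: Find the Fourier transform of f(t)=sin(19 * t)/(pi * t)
sin(W*t)/(pi*t) = (W/pi)*sinc(W*t/pi) is the impulse response of the ideal low-pass filter with cutoff W (here W = 19).
Its Fourier transform is a rectangular function:
F(omega) = 1 for |omega| < 19, 0 otherwise

Answer: rect(omega/38) [i.e., 1 for |omega| < 19, 0 otherwise]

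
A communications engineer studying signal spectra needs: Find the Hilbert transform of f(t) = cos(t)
The Hilbert transform shifts each frequency component by -pi/2.
H{cos(wt)} = sin(wt)
With w = 1: H{cos(t)} = sin(t)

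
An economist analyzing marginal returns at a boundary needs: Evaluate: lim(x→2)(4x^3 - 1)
Polynomial is continuous, so substitute x=2:
4·2^3 - 1=31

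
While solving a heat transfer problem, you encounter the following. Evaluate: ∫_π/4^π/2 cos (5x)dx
Antiderivative: sin(5x)/5
Evaluate at bounds: [sin(5·π/2)/5] - [sin(5·π/4)/5]
= ((1) - (-√2/2))/5 = 1/5+√2/10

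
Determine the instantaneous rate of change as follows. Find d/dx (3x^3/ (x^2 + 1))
Quotient rule: (f/g)'=(f'g - fg')/g²
f=3x^3, f'=9x^2
g=x^2+1, g'=2x

Answer: (9x^2·(x^2+1)-6x^4)/(x^2+1)²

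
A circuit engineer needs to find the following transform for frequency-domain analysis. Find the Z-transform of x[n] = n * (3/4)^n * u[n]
Using the property Z{n * a^n * u[n]}=az/(z-a)^2
With a=3/4: X(z)=(3/4)z/(z - 3/4)^2, |z| > 3/4

Answer: (3/4)z/(z - 3/4)^2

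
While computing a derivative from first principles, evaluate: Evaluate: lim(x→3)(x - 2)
Polynomial is continuous, so substitute x=3:
1·3-2=1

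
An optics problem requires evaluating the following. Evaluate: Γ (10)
Γ(n)=(n-1)! for positive integers
Γ(10)=9!=362880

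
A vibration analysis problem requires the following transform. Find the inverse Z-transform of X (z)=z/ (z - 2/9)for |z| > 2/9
Standard pair: z/(z-a) <-> a^n * u[n] for causal signals
With a=2/9: x[n]=(2/9)^n * u[n]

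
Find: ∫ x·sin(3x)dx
By parts: u=x, dv=sin(3x) dx
du=dx, v=-cos(3x)/3
=-x·cos(3x)/3+sin(3x)/3²+C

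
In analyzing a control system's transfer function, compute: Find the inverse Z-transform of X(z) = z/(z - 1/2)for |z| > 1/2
Standard pair: z/(z-a) <-> a^n*u[n] for causal signals
With a=1/2: x[n]=(1/2)^n*u[n]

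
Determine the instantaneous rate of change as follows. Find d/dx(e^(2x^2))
Chain rule: d/dx[e^u] = e^u · u' where u = 2x^2
u' = 4x

Answer: 4x·e^(2x^2)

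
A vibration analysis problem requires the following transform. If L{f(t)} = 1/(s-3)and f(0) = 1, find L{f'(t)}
L{f'(t)}=s·F(s) - f(0)=s/(s-3) - 1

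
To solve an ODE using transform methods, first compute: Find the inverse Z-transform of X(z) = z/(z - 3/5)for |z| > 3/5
Standard pair: z/(z-a) <-> a^n*u[n] for causal signals
With a=3/5: x[n]=(3/5)^n*u[n]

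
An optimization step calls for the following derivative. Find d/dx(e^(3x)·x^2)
Product rule: (fg)' = f'g+fg'
f = e^(3x), f' = 3·e^(3x)
g = x^2, g' = 2x

Answer: 3·e^(3x)·x^2+2·e^(3x)·x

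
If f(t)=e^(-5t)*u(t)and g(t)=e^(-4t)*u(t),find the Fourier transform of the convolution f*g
By the convolution theorem: F{f * g}=F(omega) * G(omega)
F(omega)=1/(5+j * omega), G(omega)=1/(4+j * omega)
F{f * g}=1/((5+j * omega)(4+j * omega))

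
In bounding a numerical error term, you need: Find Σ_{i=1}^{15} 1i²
=1·n(n+1)(2n+1)/6=1·15·16·31/6=1240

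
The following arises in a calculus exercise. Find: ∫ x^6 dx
Using power rule: ∫ x^6 dx = 1/7 x^7+C = (1/7)x^7+C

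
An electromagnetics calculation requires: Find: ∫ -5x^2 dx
Using power rule: ∫ -5x^2 dx=-5/3 x^3 + C=(-5/3)x^3 + C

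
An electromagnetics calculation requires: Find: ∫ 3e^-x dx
Since d/dx[e^-x]=- e^-x, we get -3e^-x + C

Answer: -3e^-x + C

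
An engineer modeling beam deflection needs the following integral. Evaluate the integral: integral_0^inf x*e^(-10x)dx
This is a Gamma integral. Substitute u=10x (du=10 dx):
integral_0^inf x * e^(-10x) dx=(1/10^2) integral_0^inf u^1 * e^(-u) du
=Gamma(2)/10^2=1!/10^2=1/100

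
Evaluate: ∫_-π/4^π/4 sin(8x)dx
Antiderivative: -cos(8x)/8
Evaluate at bounds: [-cos(8·π/4)/8] - [-cos(8·-π/4)/8]
= (-(1)+(1))/8 = 0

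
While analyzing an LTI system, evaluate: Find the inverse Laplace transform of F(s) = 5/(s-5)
L^(-1){5/(s-a)} = c·e^(at)
Here a = 5, c = 5

Answer: 5e^(5t)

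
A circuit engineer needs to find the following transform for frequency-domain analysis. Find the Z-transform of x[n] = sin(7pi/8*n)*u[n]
Z{sin(w0 * n) * u[n]} = z * sin(w0)/(z^2 - 2z * cos(w0) + 1)
With w0 = 7pi/8: X(z) = z * sin(7pi/8)/(z^2 - 2z * cos(7pi/8) + 1)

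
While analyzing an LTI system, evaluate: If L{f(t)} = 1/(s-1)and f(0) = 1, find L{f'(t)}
L{f'(t)} = s·F(s) - f(0) = s/(s-1)-1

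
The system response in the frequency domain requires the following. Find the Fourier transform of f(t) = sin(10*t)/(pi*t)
sin(W*t)/(pi*t)=(W/pi)*sinc(W*t/pi) is the impulse response of the ideal low-pass filter with cutoff W (here W=10).
Its Fourier transform is a rectangular function:
F(omega)=1 for |omega| < 10, 0 otherwise

Answer: rect(omega/20) [i.e., 1 for |omega| < 10, 0 otherwise]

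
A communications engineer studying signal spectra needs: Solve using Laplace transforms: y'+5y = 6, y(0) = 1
Take L of both sides: sY(s) - 1 + 5Y(s)=6/s
Y(s)(s + 5)=6/s + 1
Y(s)=6/(s(s + 5)) + 1/(s + 5)
Partial fractions: 6/(s(s + 5))=(6/5)/s - (6/5)/(s + 5)
So Y(s)=(6/5)/s - (1/5)/(s + 5)
Inverse transform (L^(-1){1/s}=1, L^(-1){1/(s + 5)}=e^(-5t)):

Answer: y(t)=6/5 - (1/5)·e^(-5t)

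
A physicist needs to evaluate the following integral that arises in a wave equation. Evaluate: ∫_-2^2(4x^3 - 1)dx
Step 1: Find antiderivative F(x) = x^4 - x
Step 2: F(2) - F(-2) = 14 - (18) = -4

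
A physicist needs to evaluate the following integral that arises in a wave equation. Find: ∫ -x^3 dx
Using power rule: ∫ -x^3 dx=-1/4 x^4 + C=(-1/4)x^4 + C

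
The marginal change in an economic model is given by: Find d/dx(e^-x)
Chain rule: d/dx[e^u]=e^u · u' where u=-x
u'=-1

Answer: -1·e^-x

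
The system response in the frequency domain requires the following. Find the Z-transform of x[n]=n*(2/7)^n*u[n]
Using the property Z{n * a^n * u[n]} = az/(z-a)^2
With a = 2/7: X(z) = (2/7)z/(z - 2/7)^2, |z| > 2/7

Answer: (2/7)z/(z - 2/7)^2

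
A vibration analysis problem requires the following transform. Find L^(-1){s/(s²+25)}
L^(-1){s/(s² + w²)} = cos(wt)
Here w = 5

Answer: cos(5t)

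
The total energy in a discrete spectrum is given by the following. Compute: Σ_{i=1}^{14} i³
Using formula: Σ i^3 = [n(n+1)/2]² = [14·15/2]² = 11025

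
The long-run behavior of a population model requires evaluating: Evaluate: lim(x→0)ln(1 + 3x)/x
L'Hôpital (0/0): lim 3/(1 + 3x) / 1=3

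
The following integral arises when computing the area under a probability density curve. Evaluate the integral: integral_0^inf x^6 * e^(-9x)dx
This is a Gamma integral. Substitute u = 9x (du = 9 dx):
integral_0^inf x^6 * e^(-9x) dx = (1/9^7) integral_0^inf u^6 * e^(-u) du
= Gamma(7)/9^7 = 6!/9^7 = 720/4782969

Answer: 80/531441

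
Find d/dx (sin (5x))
Chain rule: d/dx[sin(u)]=cos(u)·u' where u=5x
u'=5

Answer: 5·cos(5x)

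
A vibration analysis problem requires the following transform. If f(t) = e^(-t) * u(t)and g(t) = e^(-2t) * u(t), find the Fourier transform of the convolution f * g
By the convolution theorem: F{f * g}=F(omega) * G(omega)
F(omega)=1/(1+j * omega), G(omega)=1/(2+j * omega)
F{f * g}=1/((1+j * omega)(2+j * omega))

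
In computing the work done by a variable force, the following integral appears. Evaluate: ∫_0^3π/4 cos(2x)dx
Antiderivative: sin(2x)/2
Evaluate at bounds: [sin(2·3π/4)/2] - [sin(2·0)/2]
=((-1) - (0))/2=-1/2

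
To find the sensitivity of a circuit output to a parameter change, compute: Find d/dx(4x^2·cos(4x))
Product rule: (fg)' = f'g + fg'
f = 4x^2, f' = 8x
g = cos(4x), g' = -4·sin(4x)

Answer: 8x·cos(4x) - 16x^2·sin(4x)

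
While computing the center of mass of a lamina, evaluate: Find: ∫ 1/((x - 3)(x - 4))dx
Partial fractions: 1/((x-3)(x-4)) = A/(x-3) + B/(x-4)
A = -1, B = 1
∫ [-1· 1/(x-3) + 1· 1/(x-4)] dx
= (1)[ln|x-4| - ln|x-3|] + C

Answer: ln|(x-4)/(x-3)| + C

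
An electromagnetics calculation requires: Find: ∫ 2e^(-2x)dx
Since d/dx[e^(-2x)]=-2e^(-2x), we get -1 e^(-2x) + C

Answer: -e^(-2x) + C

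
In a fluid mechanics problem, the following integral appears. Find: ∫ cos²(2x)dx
Using identity cos²(u) = (1 + cos(2u))/2:
∫ (1 + cos(4x))/2 dx = x/2 + sin(4x)/8 + C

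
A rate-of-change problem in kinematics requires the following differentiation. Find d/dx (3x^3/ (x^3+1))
Quotient rule: (f/g)'=(f'g - fg')/g²
f=3x^3, f'=9x^2
g=x^3 + 1, g'=3x^2

Answer: (9x^2·(x^3 + 1) - 9x^5)/(x^3 + 1)²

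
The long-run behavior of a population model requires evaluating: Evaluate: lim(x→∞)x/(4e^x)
Apply L'Hôpital 1 times (∞/∞ each time):
Eventually get 1!/(4e^x) → 0

Answer: 0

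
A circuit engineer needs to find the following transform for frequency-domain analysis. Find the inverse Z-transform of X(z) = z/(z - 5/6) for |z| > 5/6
Standard pair: z/(z-a) <-> a^n * u[n] for causal signals
With a = 5/6: x[n] = (5/6)^n * u[n]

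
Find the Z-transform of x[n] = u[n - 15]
Using the time-shift property: Z{u[n-15]}=z^(-15) * z/(z-1)
=z^(-14)/(z-1)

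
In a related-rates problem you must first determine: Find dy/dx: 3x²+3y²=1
Differentiate: 6x + 6y·(dy/dx)=0
dy/dx=-6x/(6y)=-1·(x/y)

Answer: dy/dx=-1·(x/y)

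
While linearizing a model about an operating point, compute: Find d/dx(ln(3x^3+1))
Chain rule: d/dx[ln(u)]=u'/u where u=3x^3+1
u'=9x^2

Answer: (9x^2)/(3x^3+1)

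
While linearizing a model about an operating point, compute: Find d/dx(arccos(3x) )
d/dx[arccos(u)] = -u'/√(1-u²), u = 3x, u' = 3

Answer: -3/√(1 - 9x²)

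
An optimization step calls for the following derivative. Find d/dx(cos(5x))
Chain rule: d/dx[cos(u)]=-sin(u)·u' where u=5x
u'=5

Answer: -5·sin(5x)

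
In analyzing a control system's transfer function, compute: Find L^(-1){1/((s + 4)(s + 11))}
Partial fractions: 1/((s + 4)(s + 11))=A/(s + 4) + B/(s + 11)
Cover-up: A=1/(s + 11)|_{s=-4}=1/7; B=1/(s + 4)|_{s=-11}=-1/7
L^(-1)=(1/7)e^(-4t) - (1/7)e^(-11t)

Answer: (1/7)(e^(-4t) - e^(-11t))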